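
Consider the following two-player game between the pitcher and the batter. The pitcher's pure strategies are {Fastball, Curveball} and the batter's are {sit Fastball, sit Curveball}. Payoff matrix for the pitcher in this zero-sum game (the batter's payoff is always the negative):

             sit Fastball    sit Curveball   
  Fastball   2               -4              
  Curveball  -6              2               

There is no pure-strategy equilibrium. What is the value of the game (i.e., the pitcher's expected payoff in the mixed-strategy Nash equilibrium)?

v = -10/7

Set the pitcher's expected payoff from Fastball equal to that from Curveball:
  the pitcher's payoff from Fastball: q·2 + (1−q)·(-4) = 6q - 4
  the pitcher's payoff from Curveball: q·(-6) + (1−q)·2 = -8q + 2
  6q - 4 = -8q + 2  ⇒  14q = 6  ⇒  q = 3/7.
The value is the pitcher's expected payoff against this mix (using Fastball): (3/7)·2 + (4/7)·(-4) = -10/7.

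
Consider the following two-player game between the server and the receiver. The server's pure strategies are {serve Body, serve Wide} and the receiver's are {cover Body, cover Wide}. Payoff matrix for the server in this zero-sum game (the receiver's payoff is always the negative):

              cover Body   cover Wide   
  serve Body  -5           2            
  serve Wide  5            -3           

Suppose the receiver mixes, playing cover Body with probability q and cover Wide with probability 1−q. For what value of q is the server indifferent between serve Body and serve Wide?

q = 1/3

For the server to be willing to mix, the server must be indifferent between serve Body and serve Wide, which pins down the receiver's mix.
  the server's payoff from serve Body: q·(-5) + (1−q)·2 = -7q + 2
  the server's payoff from serve Wide: q·5 + (1−q)·(-3) = 8q - 3
  -7q + 2 = 8q - 3  ⇒  -15q = -5  ⇒  q = 1/3.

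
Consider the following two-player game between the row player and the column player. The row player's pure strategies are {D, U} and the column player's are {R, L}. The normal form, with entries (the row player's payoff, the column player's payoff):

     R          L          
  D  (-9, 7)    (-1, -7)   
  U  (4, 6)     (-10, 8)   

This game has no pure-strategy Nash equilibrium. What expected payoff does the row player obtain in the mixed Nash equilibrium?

-47/11

The row player's indifference between D and U determines the column player's mixing probability q:
  the row player's payoff from D: q·(-9) + (1−q)·(-1) = -8q - 1
  the row player's payoff from U: q·4 + (1−q)·(-10) = 14q - 10
  -8q - 1 = 14q - 10  ⇒  -22q = -9  ⇒  q = 9/22.
At equilibrium the row player is indifferent across rows, so the row player's payoff equals the payoff from D: (9/22)·(-9) + (13/22)·(-1) = -47/11.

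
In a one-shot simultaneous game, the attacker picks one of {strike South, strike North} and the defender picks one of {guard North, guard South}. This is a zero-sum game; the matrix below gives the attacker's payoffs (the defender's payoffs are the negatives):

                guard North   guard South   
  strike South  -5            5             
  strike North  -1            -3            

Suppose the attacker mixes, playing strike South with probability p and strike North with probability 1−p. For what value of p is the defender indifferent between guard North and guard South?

In a mixed equilibrium the defender is indifferent between guard North and guard South; this condition fixes p.
  the defender's payoff to guard North: p·5 + (1−p)·1 = 4p + 1
  the defender's payoff to guard South: p·(-5) + (1−p)·3 = -8p + 3
  4p + 1 = -8p + 3  ⇒  12p = 2  ⇒  p = 1/6.

p = 1/6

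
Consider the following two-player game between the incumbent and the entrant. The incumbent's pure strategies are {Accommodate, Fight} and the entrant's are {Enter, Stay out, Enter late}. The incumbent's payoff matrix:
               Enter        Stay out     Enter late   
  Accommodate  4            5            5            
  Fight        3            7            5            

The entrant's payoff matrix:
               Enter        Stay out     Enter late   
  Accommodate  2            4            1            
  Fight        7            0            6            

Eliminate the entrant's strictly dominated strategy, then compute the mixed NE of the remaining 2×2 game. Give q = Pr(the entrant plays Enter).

q = 2/3

The entrant's strategy Enter late is strictly dominated by Enter: 2 > 1 and 7 > 6. Eliminate Enter late.
In a mixed equilibrium the incumbent is indifferent between Accommodate and Fight; this condition fixes q.
  the incumbent's expected payoff from Accommodate: q·4 + (1−q)·5 = -q + 5
  the incumbent's expected payoff from Fight: q·3 + (1−q)·7 = -4q + 7
  -q + 5 = -4q + 7  ⇒  3q = 2  ⇒  q = 2/3.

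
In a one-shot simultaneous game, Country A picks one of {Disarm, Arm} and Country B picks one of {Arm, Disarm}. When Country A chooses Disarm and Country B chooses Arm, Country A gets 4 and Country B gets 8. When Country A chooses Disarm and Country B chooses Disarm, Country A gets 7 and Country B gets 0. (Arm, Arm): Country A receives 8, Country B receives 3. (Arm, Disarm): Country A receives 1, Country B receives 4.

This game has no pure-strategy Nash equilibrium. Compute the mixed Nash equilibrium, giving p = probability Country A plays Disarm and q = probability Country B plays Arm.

Country B's indifference between Arm and Disarm determines Country A's mixing probability p:
  Country B's payoff to Arm: p·8 + (1−p)·3 = 5p + 3
  Country B's payoff to Disarm: p·0 + (1−p)·4 = -4p + 4
  5p + 3 = -4p + 4  ⇒  9p = 1  ⇒  p = 1/9.
In a mixed equilibrium Country A is indifferent between Disarm and Arm; this condition fixes q.
  Country A's payoff from Disarm: q·4 + (1−q)·7 = -3q + 7
  Country A's payoff from Arm: q·8 + (1−q)·1 = 7q + 1
  -3q + 7 = 7q + 1  ⇒  -10q = -6  ⇒  q = 3/5.

p = 1/9, q = 3/5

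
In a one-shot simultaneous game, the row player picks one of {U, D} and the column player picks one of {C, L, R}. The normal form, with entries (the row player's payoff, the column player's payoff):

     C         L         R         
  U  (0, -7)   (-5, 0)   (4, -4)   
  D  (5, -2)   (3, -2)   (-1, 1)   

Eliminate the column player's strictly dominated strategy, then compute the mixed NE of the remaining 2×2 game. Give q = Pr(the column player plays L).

The column player's strategy C is strictly dominated by R: -4 > -7 and 1 > -2. Eliminate C.
For the row player to be willing to mix, the row player must be indifferent between U and D, which pins down the column player's mix.
  the row player's expected payoff from U: q·(-5) + (1−q)·4 = -9q + 4
  the row player's expected payoff from D: q·3 + (1−q)·(-1) = 4q - 1
  -9q + 4 = 4q - 1  ⇒  -13q = -5  ⇒  q = 5/13.

q = 5/13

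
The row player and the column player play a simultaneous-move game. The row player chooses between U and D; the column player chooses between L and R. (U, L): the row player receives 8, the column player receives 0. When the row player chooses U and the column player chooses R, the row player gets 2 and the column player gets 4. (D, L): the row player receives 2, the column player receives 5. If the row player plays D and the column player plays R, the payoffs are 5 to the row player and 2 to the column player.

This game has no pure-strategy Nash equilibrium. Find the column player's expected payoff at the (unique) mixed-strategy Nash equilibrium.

In a mixed equilibrium the column player is indifferent between L and R; this condition fixes p.
  the column player's payoff from L: p·0 + (1−p)·5 = -5p + 5
  the column player's payoff from R: p·4 + (1−p)·2 = 2p + 2
  -5p + 5 = 2p + 2  ⇒  -7p = -3  ⇒  p = 3/7.
At equilibrium the column player is indifferent across columns, so the column player's payoff equals the payoff from L: (3/7)·0 + (4/7)·5 = 20/7.

20/7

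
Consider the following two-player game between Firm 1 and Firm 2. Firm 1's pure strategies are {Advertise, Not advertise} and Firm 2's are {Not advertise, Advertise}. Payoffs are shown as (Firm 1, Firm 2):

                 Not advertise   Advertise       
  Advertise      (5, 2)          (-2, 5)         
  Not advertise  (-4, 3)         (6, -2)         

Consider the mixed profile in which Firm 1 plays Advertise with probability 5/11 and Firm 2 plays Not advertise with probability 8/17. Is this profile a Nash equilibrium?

Given Firm 1's mix p = 5/11, Firm 2's payoff from Not advertise is 28/11 but from Advertise is 13/11. Firm 2 strictly prefers Not advertise, so Firm 2 would not mix.
So the proposed profile is not a Nash equilibrium.

No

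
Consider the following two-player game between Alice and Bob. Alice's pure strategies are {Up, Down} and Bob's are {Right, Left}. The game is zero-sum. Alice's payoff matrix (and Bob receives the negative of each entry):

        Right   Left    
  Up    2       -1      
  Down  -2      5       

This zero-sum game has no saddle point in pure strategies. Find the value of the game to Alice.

Set Alice's expected payoff from Up equal to that from Down:
  Alice's payoff to Up: q·2 + (1−q)·(-1) = 3q - 1
  Alice's payoff to Down: q·(-2) + (1−q)·5 = -7q + 5
  3q - 1 = -7q + 5  ⇒  10q = 6  ⇒  q = 3/5.
The value is Alice's expected payoff against this mix (using Up): (3/5)·2 + (2/5)·(-1) = 4/5.

v = 4/5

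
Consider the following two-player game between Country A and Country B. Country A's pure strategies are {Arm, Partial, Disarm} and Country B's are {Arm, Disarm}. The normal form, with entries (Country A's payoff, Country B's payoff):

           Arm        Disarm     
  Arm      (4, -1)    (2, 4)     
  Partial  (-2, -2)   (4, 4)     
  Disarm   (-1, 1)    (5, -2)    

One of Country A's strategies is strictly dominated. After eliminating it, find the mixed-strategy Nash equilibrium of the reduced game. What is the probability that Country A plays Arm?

p = 3/8

Country A's strategy Partial is strictly dominated by Disarm: -1 > -2 and 5 > 4. Eliminate Partial.
For Country B to be willing to mix, Country B must be indifferent between Arm and Disarm, which pins down Country A's mix.
  Country B's payoff to Arm: p·(-1) + (1−p)·1 = -2p + 1
  Country B's payoff to Disarm: p·4 + (1−p)·(-2) = 6p - 2
  -2p + 1 = 6p - 2  ⇒  -8p = -3  ⇒  p = 3/8.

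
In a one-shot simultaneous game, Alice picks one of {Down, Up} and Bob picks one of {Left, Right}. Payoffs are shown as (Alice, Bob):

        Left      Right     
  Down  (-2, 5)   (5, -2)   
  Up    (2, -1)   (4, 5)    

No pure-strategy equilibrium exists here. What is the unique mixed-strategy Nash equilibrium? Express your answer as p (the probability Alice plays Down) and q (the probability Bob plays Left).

Bob's indifference between Left and Right determines Alice's mixing probability p:
  Bob's payoff to Left: p·5 + (1−p)·(-1) = 6p - 1
  Bob's payoff to Right: p·(-2) + (1−p)·5 = -7p + 5
  6p - 1 = -7p + 5  ⇒  13p = 6  ⇒  p = 6/13.
For Alice to be willing to mix, Alice must be indifferent between Down and Up, which pins down Bob's mix.
  Alice's payoff to Down: q·(-2) + (1−q)·5 = -7q + 5
  Alice's payoff to Up: q·2 + (1−q)·4 = -2q + 4
  -7q + 5 = -2q + 4  ⇒  -5q = -1  ⇒  q = 1/5.

p = 6/13, q = 1/5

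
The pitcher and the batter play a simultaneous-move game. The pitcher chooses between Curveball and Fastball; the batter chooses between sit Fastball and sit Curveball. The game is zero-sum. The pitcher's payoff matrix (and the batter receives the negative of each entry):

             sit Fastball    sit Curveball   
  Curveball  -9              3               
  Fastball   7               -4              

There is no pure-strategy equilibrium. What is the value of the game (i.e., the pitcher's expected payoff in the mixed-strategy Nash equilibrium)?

For the pitcher to be willing to mix, the pitcher must be indifferent between Curveball and Fastball, which pins down the batter's mix.
  the pitcher's payoff to Curveball: q·(-9) + (1−q)·3 = -12q + 3
  the pitcher's payoff to Fastball: q·7 + (1−q)·(-4) = 11q - 4
  -12q + 3 = 11q - 4  ⇒  -23q = -7  ⇒  q = 7/23.
The value is the pitcher's expected payoff against this mix (using Curveball): (7/23)·(-9) + (16/23)·3 = -15/23.

v = -15/23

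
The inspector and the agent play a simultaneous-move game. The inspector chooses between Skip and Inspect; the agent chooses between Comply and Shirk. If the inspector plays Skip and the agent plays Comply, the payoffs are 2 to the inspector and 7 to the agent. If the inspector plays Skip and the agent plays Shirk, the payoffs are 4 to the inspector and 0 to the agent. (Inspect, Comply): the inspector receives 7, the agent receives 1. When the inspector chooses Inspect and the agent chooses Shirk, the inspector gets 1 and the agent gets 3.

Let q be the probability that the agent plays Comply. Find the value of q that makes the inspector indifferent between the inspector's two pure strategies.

The inspector's indifference between Skip and Inspect determines the agent's mixing probability q:
  the inspector's expected payoff from Skip: q·2 + (1−q)·4 = -2q + 4
  the inspector's expected payoff from Inspect: q·7 + (1−q)·1 = 6q + 1
  -2q + 4 = 6q + 1  ⇒  -8q = -3  ⇒  q = 3/8.

q = 3/8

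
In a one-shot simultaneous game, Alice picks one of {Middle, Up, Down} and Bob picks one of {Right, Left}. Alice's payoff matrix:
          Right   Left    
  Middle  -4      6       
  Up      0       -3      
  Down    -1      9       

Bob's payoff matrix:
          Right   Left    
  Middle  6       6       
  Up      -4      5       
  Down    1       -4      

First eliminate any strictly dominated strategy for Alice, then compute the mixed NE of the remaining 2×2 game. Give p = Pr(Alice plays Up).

p = 5/14

Alice's strategy Middle is strictly dominated by Down: -1 > -4 and 9 > 6. Eliminate Middle.
Set Bob's expected payoff from Right equal to that from Left:
  Bob's payoff from Right: p·(-4) + (1−p)·1 = -5p + 1
  Bob's payoff from Left: p·5 + (1−p)·(-4) = 9p - 4
  -5p + 1 = 9p - 4  ⇒  -14p = -5  ⇒  p = 5/14.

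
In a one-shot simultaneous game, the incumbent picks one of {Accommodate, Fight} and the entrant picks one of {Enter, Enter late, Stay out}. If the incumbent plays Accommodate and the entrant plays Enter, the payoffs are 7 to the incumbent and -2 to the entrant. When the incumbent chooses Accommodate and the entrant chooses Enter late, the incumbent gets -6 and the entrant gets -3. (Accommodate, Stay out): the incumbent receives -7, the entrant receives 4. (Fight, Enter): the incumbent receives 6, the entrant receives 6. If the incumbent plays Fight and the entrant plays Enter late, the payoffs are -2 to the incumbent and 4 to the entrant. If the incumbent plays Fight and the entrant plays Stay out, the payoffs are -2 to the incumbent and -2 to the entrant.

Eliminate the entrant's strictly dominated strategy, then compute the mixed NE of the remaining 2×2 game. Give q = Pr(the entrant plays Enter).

The entrant's strategy Enter late is strictly dominated by Enter: -2 > -3 and 6 > 4. Eliminate Enter late.
For the incumbent to be willing to mix, the incumbent must be indifferent between Accommodate and Fight, which pins down the entrant's mix.
  the incumbent's payoff to Accommodate: q·7 + (1−q)·(-7) = 14q - 7
  the incumbent's payoff to Fight: q·6 + (1−q)·(-2) = 8q - 2
  14q - 7 = 8q - 2  ⇒  6q = 5  ⇒  q = 5/6.

q = 5/6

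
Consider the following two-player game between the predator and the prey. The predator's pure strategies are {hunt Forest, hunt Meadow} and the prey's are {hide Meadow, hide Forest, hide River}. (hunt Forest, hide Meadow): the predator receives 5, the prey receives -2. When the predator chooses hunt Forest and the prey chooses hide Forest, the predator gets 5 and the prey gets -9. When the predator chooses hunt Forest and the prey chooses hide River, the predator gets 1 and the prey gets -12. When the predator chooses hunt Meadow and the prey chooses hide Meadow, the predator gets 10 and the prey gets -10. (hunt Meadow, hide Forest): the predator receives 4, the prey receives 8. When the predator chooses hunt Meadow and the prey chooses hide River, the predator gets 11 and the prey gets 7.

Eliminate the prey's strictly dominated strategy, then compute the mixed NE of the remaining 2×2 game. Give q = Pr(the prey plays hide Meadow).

The prey's strategy hide River is strictly dominated by hide Forest: -9 > -12 and 8 > 7. Eliminate hide River.
For the predator to be willing to mix, the predator must be indifferent between hunt Forest and hunt Meadow, which pins down the prey's mix.
  the predator's expected payoff from hunt Forest: q·5 + (1−q)·5 = 5
  the predator's expected payoff from hunt Meadow: q·10 + (1−q)·4 = 6q + 4
  5 = 6q + 4  ⇒  -6q = -1  ⇒  q = 1/6.

q = 1/6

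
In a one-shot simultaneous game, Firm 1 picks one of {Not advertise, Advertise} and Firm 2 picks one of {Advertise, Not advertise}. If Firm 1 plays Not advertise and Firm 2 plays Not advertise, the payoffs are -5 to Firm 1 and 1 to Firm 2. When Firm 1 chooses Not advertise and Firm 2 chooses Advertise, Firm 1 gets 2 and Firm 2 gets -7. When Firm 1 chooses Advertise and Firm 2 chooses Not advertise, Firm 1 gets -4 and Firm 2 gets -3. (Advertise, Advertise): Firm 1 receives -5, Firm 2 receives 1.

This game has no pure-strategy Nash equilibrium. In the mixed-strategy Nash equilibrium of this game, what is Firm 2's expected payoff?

-5/3

Firm 2's indifference between Advertise and Not advertise determines Firm 1's mixing probability p:
  Firm 2's expected payoff from Advertise: p·(-7) + (1−p)·1 = -8p + 1
  Firm 2's expected payoff from Not advertise: p·1 + (1−p)·(-3) = 4p - 3
  -8p + 1 = 4p - 3  ⇒  -12p = -4  ⇒  p = 1/3.
At equilibrium Firm 2 is indifferent across columns, so Firm 2's payoff equals the payoff from Advertise: (1/3)·(-7) + (2/3)·1 = -5/3.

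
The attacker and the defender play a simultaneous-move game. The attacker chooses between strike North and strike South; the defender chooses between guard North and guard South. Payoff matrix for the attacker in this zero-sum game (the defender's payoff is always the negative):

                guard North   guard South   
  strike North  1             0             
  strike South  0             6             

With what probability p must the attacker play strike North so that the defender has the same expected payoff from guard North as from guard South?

p = 6/7

For the defender to be willing to mix, the defender must be indifferent between guard North and guard South, which pins down the attacker's mix.
  the defender's payoff from guard North: p·(-1) + (1−p)·0 = -p
  the defender's payoff from guard South: p·0 + (1−p)·(-6) = 6p - 6
  -p = 6p - 6  ⇒  -7p = -6  ⇒  p = 6/7.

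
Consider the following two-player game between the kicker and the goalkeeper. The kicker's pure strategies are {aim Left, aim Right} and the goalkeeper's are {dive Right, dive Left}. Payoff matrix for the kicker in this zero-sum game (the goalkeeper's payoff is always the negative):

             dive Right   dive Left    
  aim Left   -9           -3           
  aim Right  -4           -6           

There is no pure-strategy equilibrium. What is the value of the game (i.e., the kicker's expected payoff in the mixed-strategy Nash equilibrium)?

v = -21/4

The kicker's indifference between aim Left and aim Right determines the goalkeeper's mixing probability q:
  the kicker's expected payoff from aim Left: q·(-9) + (1−q)·(-3) = -6q - 3
  the kicker's expected payoff from aim Right: q·(-4) + (1−q)·(-6) = 2q - 6
  -6q - 3 = 2q - 6  ⇒  -8q = -3  ⇒  q = 3/8.
The value is the kicker's expected payoff against this mix (using aim Left): (3/8)·(-9) + (5/8)·(-3) = -21/4.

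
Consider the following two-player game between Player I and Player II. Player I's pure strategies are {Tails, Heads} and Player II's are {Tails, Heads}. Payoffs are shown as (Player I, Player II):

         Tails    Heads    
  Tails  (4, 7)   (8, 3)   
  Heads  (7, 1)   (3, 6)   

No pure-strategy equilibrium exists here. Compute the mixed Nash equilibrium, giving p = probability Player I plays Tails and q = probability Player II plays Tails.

p = 5/9, q = 5/8

For Player II to be willing to mix, Player II must be indifferent between Tails and Heads, which pins down Player I's mix.
  Player II's payoff to Tails: p·7 + (1−p)·1 = 6p + 1
  Player II's payoff to Heads: p·3 + (1−p)·6 = -3p + 6
  6p + 1 = -3p + 6  ⇒  9p = 5  ⇒  p = 5/9.
Player I's indifference between Tails and Heads determines Player II's mixing probability q:
  Player I's expected payoff from Tails: q·4 + (1−q)·8 = -4q + 8
  Player I's expected payoff from Heads: q·7 + (1−q)·3 = 4q + 3
  -4q + 8 = 4q + 3  ⇒  -8q = -5  ⇒  q = 5/8.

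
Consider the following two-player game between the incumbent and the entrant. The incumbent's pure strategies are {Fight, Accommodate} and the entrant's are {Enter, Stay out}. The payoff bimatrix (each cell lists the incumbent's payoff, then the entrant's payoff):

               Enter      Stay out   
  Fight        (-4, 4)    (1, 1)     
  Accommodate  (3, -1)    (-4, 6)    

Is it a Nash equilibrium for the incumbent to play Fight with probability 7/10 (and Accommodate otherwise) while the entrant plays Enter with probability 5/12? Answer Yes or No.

Check the entrant's indifference given the incumbent's mix p = 7/10:
  payoff from Enter = 5/2; payoff from Stay out = 5/2 — equal.
Check the incumbent's indifference given the entrant's mix q = 5/12:
  payoff from Fight = -13/12; payoff from Accommodate = -13/12 — equal.
Both players are indifferent, so neither can profitably deviate.

Yes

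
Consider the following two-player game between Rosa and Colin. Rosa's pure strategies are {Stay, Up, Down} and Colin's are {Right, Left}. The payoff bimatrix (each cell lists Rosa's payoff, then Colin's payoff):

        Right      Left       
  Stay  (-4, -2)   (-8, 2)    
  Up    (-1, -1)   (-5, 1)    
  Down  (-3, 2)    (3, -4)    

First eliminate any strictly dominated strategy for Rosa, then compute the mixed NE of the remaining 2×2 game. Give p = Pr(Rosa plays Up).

p = 3/4

Rosa's strategy Stay is strictly dominated by Up: -1 > -4 and -5 > -8. Eliminate Stay.
Rosa's mix must leave Colin indifferent between Right and Left.
  Colin's payoff from Right: p·(-1) + (1−p)·2 = -3p + 2
  Colin's payoff from Left: p·1 + (1−p)·(-4) = 5p - 4
  -3p + 2 = 5p - 4  ⇒  -8p = -6  ⇒  p = 3/4.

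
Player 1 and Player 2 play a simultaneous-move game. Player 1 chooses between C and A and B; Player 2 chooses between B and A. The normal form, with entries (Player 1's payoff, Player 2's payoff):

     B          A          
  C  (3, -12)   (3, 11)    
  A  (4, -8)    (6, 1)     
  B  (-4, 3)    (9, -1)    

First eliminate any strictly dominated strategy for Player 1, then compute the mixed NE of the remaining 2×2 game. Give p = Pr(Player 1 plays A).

Player 1's strategy C is strictly dominated by A: 4 > 3 and 6 > 3. Eliminate C.
For Player 2 to be willing to mix, Player 2 must be indifferent between B and A, which pins down Player 1's mix.
  Player 2's payoff from B: p·(-8) + (1−p)·3 = -11p + 3
  Player 2's payoff from A: p·1 + (1−p)·(-1) = 2p - 1
  -11p + 3 = 2p - 1  ⇒  -13p = -4  ⇒  p = 4/13.

p = 4/13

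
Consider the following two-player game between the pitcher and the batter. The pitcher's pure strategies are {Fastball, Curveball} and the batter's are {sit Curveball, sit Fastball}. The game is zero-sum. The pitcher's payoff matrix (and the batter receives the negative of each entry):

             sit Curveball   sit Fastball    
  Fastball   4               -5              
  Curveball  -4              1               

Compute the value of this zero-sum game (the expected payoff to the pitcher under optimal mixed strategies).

The pitcher's indifference between Fastball and Curveball determines the batter's mixing probability q:
  the pitcher's payoff to Fastball: q·4 + (1−q)·(-5) = 9q - 5
  the pitcher's payoff to Curveball: q·(-4) + (1−q)·1 = -5q + 1
  9q - 5 = -5q + 1  ⇒  14q = 6  ⇒  q = 3/7.
The value is the pitcher's expected payoff against this mix (using Fastball): (3/7)·4 + (4/7)·(-5) = -8/7.

v = -8/7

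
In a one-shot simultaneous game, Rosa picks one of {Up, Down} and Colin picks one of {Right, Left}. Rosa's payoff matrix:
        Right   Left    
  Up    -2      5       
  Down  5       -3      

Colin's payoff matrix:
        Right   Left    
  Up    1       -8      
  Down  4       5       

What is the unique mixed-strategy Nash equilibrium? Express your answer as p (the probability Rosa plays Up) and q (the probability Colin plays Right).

Set Colin's expected payoff from Right equal to that from Left:
  Colin's payoff from Right: p·1 + (1−p)·4 = -3p + 4
  Colin's payoff from Left: p·(-8) + (1−p)·5 = -13p + 5
  -3p + 4 = -13p + 5  ⇒  10p = 1  ⇒  p = 1/10.
Colin's mix must leave Rosa indifferent between Up and Down.
  Rosa's payoff from Up: q·(-2) + (1−q)·5 = -7q + 5
  Rosa's payoff from Down: q·5 + (1−q)·(-3) = 8q - 3
  -7q + 5 = 8q - 3  ⇒  -15q = -8  ⇒  q = 8/15.

p = 1/10, q = 8/15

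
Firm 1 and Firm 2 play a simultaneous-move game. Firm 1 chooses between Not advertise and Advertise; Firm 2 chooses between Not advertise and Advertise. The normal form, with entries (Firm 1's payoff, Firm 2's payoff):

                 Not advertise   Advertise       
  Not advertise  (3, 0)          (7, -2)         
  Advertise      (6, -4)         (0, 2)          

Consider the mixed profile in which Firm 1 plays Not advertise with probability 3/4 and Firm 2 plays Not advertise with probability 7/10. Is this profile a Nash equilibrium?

Check Firm 2's indifference given Firm 1's mix p = 3/4:
  payoff from Not advertise = -1; payoff from Advertise = -1 — equal.
Check Firm 1's indifference given Firm 2's mix q = 7/10:
  payoff from Not advertise = 21/5; payoff from Advertise = 21/5 — equal.
Both players are indifferent, so neither can profitably deviate.

Yes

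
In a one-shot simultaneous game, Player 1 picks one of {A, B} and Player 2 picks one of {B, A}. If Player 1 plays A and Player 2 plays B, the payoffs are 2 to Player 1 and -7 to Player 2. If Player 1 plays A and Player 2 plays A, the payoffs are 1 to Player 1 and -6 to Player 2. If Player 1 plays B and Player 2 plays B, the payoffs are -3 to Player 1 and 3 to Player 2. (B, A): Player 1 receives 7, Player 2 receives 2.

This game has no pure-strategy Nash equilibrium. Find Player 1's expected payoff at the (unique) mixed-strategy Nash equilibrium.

17/11

Set Player 1's expected payoff from A equal to that from B:
  Player 1's payoff to A: q·2 + (1−q)·1 = q + 1
  Player 1's payoff to B: q·(-3) + (1−q)·7 = -10q + 7
  q + 1 = -10q + 7  ⇒  11q = 6  ⇒  q = 6/11.
At equilibrium Player 1 is indifferent across rows, so Player 1's payoff equals the payoff from A: (6/11)·2 + (5/11)·1 = 17/11.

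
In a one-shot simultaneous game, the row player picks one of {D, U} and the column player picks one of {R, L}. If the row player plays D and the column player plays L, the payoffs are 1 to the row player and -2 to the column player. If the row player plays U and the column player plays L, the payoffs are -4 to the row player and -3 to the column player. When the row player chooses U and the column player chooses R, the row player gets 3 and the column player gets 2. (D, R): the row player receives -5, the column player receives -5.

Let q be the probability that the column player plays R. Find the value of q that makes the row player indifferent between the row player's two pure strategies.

q = 5/13

For the row player to be willing to mix, the row player must be indifferent between D and U, which pins down the column player's mix.
  the row player's payoff from D: q·(-5) + (1−q)·1 = -6q + 1
  the row player's payoff from U: q·3 + (1−q)·(-4) = 7q - 4
  -6q + 1 = 7q - 4  ⇒  -13q = -5  ⇒  q = 5/13.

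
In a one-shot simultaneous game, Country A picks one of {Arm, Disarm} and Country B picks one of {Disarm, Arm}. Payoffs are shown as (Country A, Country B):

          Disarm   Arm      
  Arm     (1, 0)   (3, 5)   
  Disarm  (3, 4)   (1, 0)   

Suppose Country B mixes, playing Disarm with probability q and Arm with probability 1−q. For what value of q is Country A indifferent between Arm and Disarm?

Country A's indifference between Arm and Disarm determines Country B's mixing probability q:
  Country A's payoff to Arm: q·1 + (1−q)·3 = -2q + 3
  Country A's payoff to Disarm: q·3 + (1−q)·1 = 2q + 1
  -2q + 3 = 2q + 1  ⇒  -4q = -2  ⇒  q = 1/2.

q = 1/2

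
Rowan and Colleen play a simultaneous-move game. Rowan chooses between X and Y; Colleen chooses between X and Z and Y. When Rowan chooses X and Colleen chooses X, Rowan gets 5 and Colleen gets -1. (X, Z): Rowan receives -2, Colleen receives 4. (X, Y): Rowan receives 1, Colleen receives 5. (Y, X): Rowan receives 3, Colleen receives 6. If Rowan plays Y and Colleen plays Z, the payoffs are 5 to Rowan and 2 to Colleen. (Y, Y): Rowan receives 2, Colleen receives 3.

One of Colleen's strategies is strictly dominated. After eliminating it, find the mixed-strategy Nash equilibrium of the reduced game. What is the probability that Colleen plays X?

q = 1/3

Colleen's strategy Z is strictly dominated by Y: 5 > 4 and 3 > 2. Eliminate Z.
In a mixed equilibrium Rowan is indifferent between X and Y; this condition fixes q.
  Rowan's payoff from X: q·5 + (1−q)·1 = 4q + 1
  Rowan's payoff from Y: q·3 + (1−q)·2 = q + 2
  4q + 1 = q + 2  ⇒  3q = 1  ⇒  q = 1/3.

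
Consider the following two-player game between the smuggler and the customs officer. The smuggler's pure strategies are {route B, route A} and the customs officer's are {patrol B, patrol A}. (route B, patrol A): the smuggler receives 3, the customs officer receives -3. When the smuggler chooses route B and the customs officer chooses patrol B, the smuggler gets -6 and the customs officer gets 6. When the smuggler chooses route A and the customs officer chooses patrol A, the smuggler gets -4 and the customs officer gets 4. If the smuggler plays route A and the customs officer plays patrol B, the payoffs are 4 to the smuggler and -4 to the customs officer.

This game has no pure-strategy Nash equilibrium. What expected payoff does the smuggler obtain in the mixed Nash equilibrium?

The customs officer's mix must leave the smuggler indifferent between route B and route A.
  the smuggler's payoff to route B: q·(-6) + (1−q)·3 = -9q + 3
  the smuggler's payoff to route A: q·4 + (1−q)·(-4) = 8q - 4
  -9q + 3 = 8q - 4  ⇒  -17q = -7  ⇒  q = 7/17.
At equilibrium the smuggler is indifferent across rows, so the smuggler's payoff equals the payoff from route B: (7/17)·(-6) + (10/17)·3 = -12/17.

-12/17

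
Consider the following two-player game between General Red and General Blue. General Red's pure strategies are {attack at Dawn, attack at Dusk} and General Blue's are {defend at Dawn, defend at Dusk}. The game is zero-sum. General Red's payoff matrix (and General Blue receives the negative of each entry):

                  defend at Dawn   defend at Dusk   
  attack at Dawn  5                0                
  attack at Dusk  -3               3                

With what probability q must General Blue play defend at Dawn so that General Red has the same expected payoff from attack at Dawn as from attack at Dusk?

Set General Red's expected payoff from attack at Dawn equal to that from attack at Dusk:
  General Red's payoff to attack at Dawn: q·5 + (1−q)·0 = 5q
  General Red's payoff to attack at Dusk: q·(-3) + (1−q)·3 = -6q + 3
  5q = -6q + 3  ⇒  11q = 3  ⇒  q = 3/11.

q = 3/11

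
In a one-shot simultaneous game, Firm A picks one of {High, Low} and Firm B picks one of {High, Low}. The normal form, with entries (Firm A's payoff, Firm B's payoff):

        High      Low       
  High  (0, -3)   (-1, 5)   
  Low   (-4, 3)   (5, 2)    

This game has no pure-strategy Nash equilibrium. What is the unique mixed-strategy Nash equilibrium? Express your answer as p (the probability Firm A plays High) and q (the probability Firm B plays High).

Firm A's mix must leave Firm B indifferent between High and Low.
  Firm B's payoff to High: p·(-3) + (1−p)·3 = -6p + 3
  Firm B's payoff to Low: p·5 + (1−p)·2 = 3p + 2
  -6p + 3 = 3p + 2  ⇒  -9p = -1  ⇒  p = 1/9.
For Firm A to be willing to mix, Firm A must be indifferent between High and Low, which pins down Firm B's mix.
  Firm A's payoff to High: q·0 + (1−q)·(-1) = q - 1
  Firm A's payoff to Low: q·(-4) + (1−q)·5 = -9q + 5
  q - 1 = -9q + 5  ⇒  10q = 6  ⇒  q = 3/5.

p = 1/9, q = 3/5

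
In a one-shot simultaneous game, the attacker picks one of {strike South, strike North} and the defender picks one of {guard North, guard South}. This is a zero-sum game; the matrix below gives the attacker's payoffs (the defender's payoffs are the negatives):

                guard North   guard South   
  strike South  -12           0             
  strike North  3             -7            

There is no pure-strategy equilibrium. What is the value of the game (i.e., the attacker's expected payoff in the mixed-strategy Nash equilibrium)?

Set the attacker's expected payoff from strike South equal to that from strike North:
  the attacker's expected payoff from strike South: q·(-12) + (1−q)·0 = -12q
  the attacker's expected payoff from strike North: q·3 + (1−q)·(-7) = 10q - 7
  -12q = 10q - 7  ⇒  -22q = -7  ⇒  q = 7/22.
The value is the attacker's expected payoff against this mix (using strike South): (7/22)·(-12) + (15/22)·0 = -42/11.

v = -42/11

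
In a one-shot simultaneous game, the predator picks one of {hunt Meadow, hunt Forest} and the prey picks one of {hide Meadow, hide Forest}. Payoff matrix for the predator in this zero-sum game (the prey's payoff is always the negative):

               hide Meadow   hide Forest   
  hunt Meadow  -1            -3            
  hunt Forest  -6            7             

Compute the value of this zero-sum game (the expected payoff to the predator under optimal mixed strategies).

v = -5/3

The predator's indifference between hunt Meadow and hunt Forest determines the prey's mixing probability q:
  the predator's payoff to hunt Meadow: q·(-1) + (1−q)·(-3) = 2q - 3
  the predator's payoff to hunt Forest: q·(-6) + (1−q)·7 = -13q + 7
  2q - 3 = -13q + 7  ⇒  15q = 10  ⇒  q = 2/3.
The value is the predator's expected payoff against this mix (using hunt Meadow): (2/3)·(-1) + (1/3)·(-3) = -5/3.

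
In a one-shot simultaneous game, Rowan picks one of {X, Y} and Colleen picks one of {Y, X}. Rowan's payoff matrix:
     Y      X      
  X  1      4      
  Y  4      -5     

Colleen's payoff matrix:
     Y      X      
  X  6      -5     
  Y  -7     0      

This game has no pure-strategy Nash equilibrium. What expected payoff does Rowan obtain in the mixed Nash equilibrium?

7/4

Set Rowan's expected payoff from X equal to that from Y:
  Rowan's expected payoff from X: q·1 + (1−q)·4 = -3q + 4
  Rowan's expected payoff from Y: q·4 + (1−q)·(-5) = 9q - 5
  -3q + 4 = 9q - 5  ⇒  -12q = -9  ⇒  q = 3/4.
At equilibrium Rowan is indifferent across rows, so Rowan's payoff equals the payoff from X: (3/4)·1 + (1/4)·4 = 7/4.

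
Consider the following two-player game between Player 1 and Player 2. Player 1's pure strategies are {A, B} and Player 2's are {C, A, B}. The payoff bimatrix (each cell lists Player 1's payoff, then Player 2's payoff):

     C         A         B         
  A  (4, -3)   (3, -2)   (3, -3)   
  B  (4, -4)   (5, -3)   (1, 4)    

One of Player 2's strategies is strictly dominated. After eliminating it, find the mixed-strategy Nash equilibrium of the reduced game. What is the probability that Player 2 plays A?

Player 2's strategy C is strictly dominated by A: -2 > -3 and -3 > -4. Eliminate C.
In a mixed equilibrium Player 1 is indifferent between A and B; this condition fixes q.
  Player 1's payoff to A: q·3 + (1−q)·3 = 3
  Player 1's payoff to B: q·5 + (1−q)·1 = 4q + 1
  3 = 4q + 1  ⇒  -4q = -2  ⇒  q = 1/2.

q = 1/2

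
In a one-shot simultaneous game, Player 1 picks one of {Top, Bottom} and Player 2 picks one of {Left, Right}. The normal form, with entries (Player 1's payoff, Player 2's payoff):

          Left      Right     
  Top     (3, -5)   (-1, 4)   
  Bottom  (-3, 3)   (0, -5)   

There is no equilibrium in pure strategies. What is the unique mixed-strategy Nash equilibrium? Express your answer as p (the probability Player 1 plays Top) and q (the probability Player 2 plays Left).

Player 2's indifference between Left and Right determines Player 1's mixing probability p:
  Player 2's payoff from Left: p·(-5) + (1−p)·3 = -8p + 3
  Player 2's payoff from Right: p·4 + (1−p)·(-5) = 9p - 5
  -8p + 3 = 9p - 5  ⇒  -17p = -8  ⇒  p = 8/17.
Set Player 1's expected payoff from Top equal to that from Bottom:
  Player 1's expected payoff from Top: q·3 + (1−q)·(-1) = 4q - 1
  Player 1's expected payoff from Bottom: q·(-3) + (1−q)·0 = -3q
  4q - 1 = -3q  ⇒  7q = 1  ⇒  q = 1/7.

p = 8/17, q = 1/7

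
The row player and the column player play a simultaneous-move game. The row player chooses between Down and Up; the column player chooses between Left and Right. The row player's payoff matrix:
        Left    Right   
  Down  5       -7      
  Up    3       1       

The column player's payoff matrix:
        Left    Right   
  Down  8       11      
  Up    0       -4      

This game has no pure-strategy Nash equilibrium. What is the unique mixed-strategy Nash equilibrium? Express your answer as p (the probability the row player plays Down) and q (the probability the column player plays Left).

p = 4/7, q = 4/5

The column player's indifference between Left and Right determines the row player's mixing probability p:
  the column player's payoff from Left: p·8 + (1−p)·0 = 8p
  the column player's payoff from Right: p·11 + (1−p)·(-4) = 15p - 4
  8p = 15p - 4  ⇒  -7p = -4  ⇒  p = 4/7.
The column player's mix must leave the row player indifferent between Down and Up.
  the row player's payoff from Down: q·5 + (1−q)·(-7) = 12q - 7
  the row player's payoff from Up: q·3 + (1−q)·1 = 2q + 1
  12q - 7 = 2q + 1  ⇒  10q = 8  ⇒  q = 4/5.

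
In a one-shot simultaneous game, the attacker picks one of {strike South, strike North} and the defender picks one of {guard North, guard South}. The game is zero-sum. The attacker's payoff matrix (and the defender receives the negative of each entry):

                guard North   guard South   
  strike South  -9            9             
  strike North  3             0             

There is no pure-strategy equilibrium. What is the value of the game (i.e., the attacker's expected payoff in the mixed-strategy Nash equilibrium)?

In a mixed equilibrium the attacker is indifferent between strike South and strike North; this condition fixes q.
  the attacker's payoff to strike South: q·(-9) + (1−q)·9 = -18q + 9
  the attacker's payoff to strike North: q·3 + (1−q)·0 = 3q
  -18q + 9 = 3q  ⇒  -21q = -9  ⇒  q = 3/7.
The value is the attacker's expected payoff against this mix (using strike South): (3/7)·(-9) + (4/7)·9 = 9/7.

v = 9/7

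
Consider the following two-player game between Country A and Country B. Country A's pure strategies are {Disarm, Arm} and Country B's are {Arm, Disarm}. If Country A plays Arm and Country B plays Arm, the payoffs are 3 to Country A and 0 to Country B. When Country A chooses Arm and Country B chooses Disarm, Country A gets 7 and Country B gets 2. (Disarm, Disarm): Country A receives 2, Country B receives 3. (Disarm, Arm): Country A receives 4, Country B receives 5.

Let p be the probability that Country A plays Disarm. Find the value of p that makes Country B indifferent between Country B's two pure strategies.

p = 1/2

In a mixed equilibrium Country B is indifferent between Arm and Disarm; this condition fixes p.
  Country B's payoff from Arm: p·5 + (1−p)·0 = 5p
  Country B's payoff from Disarm: p·3 + (1−p)·2 = p + 2
  5p = p + 2  ⇒  4p = 2  ⇒  p = 1/2.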